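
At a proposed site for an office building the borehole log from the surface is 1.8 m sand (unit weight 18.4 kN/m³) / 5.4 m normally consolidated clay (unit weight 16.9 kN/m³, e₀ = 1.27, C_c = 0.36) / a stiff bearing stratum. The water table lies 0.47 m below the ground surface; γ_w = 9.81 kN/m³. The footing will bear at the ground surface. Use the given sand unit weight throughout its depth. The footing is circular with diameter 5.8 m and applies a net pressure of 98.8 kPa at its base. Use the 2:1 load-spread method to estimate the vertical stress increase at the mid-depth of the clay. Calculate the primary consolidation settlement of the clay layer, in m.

Mid-depth of clay below the ground surface: z = 1.8 + 5.4/2 = 4.5 m.
Total vertical stress at mid-clay: σ_v = 18.4×1.8 + 16.9×2.7 = 78.75 kPa.
Pore pressure: u = 9.81×(4.5 − 0.47) = 39.534 kPa.
Initial effective stress: σ'_0 = σ_v − u = 78.75 − 39.534 = 39.216 kPa.
Stress increase at mid-clay by the 2:1 spreading method:
Δσ ≈ qD²/(D+z)² = 98.8×5.8²/(5.8+4.5)² = 31.328 kPa
Final effective stress: σ'_f = σ'_0 + Δσ = 39.216 + 31.328 = 70.544 kPa.
Normally consolidated clay, so the full stress increment lies on the virgin compression line:
S_c = C_c·H/(1+e₀)·log₁₀(σ'_f/σ'_0) = 0.36×5.4/(1+1.27)×log₁₀(70.544/39.216)
    = 0.85639 × 0.255 = 0.2184 m

S_c ≈ 0.218 m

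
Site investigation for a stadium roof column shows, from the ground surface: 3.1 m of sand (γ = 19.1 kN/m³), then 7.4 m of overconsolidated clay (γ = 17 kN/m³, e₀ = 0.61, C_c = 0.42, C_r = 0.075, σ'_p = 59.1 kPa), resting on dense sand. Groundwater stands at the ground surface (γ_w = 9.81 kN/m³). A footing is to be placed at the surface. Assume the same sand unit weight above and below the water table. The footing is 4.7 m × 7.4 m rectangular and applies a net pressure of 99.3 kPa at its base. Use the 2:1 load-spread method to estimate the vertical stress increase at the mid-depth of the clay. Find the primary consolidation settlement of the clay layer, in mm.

S_c ≈ 227 mm

Mid-depth of clay below the ground surface: z = 3.1 + 7.4/2 = 6.8 m.
Total vertical stress at mid-clay: σ_v = 19.1×3.1 + 17×3.7 = 122.11 kPa.
Pore pressure: u = 9.81×(6.8 − 0) = 66.708 kPa.
Initial effective stress: σ'_0 = σ_v − u = 122.11 − 66.708 = 55.402 kPa.
Stress increase at mid-clay by the 2:1 spreading method:
Δσ = qBL/((B+z)(L+z)) = 99.3×4.7×7.4/((4.7+6.8)(7.4+6.8)) = 21.149 kPa
Final effective stress: σ'_f = 55.402 + 21.149 = 76.551 kPa.
σ'_f = 76.551 > σ'_p = 59.1 kPa, so the stress path crosses the preconsolidation pressure — recompression up to σ'_p, then virgin compression beyond:
S_c = H/(1+e₀)·[C_r·log₁₀(σ'_p/σ'_0) + C_c·log₁₀(σ'_f/σ'_p)]
    = 7.4/1.61 × [0.075×log₁₀(59.1/55.402) + 0.42×log₁₀(76.551/59.1)]
    = 4.5963 × [0.0021047 + 0.047193] = 0.2266 m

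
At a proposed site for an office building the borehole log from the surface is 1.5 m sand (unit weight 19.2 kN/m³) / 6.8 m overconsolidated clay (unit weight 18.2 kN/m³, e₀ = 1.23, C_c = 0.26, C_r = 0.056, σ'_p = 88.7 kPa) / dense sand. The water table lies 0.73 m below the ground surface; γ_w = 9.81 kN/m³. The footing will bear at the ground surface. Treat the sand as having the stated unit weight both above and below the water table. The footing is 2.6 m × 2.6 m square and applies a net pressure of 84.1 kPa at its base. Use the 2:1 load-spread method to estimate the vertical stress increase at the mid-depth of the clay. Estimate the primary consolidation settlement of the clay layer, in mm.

Mid-depth of clay below the ground surface: z = 1.5 + 6.8/2 = 4.9 m.
Total vertical stress at mid-clay: σ_v = 19.2×1.5 + 18.2×3.4 = 90.68 kPa.
Pore pressure: u = 9.81×(4.9 − 0.73) = 40.908 kPa.
Initial effective stress: σ'_0 = σ_v − u = 90.68 − 40.908 = 49.772 kPa.
Stress increase at mid-clay by the 2:1 spreading method:
Δσ = qBL/((B+z)(L+z)) = 84.1×2.6×2.6/((2.6+4.9)(2.6+4.9)) = 10.107 kPa
Final effective stress: σ'_f = 49.772 + 10.107 = 59.879 kPa.
σ'_f = 59.879 ≤ σ'_p = 88.7 kPa, so the clay remains overconsolidated and only the recompression index applies:
S_c = C_r·H/(1+e₀)·log₁₀(σ'_f/σ'_0) = 0.056×6.8/2.23×log₁₀(59.879/49.772)
    = 0.17076 × 0.080289 = 0.01371 m

S_c ≈ 13.7 mm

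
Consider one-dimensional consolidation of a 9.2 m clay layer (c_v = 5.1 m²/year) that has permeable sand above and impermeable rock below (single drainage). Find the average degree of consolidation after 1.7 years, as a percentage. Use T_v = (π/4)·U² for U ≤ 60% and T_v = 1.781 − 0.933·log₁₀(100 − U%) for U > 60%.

U ≈ 36.1 %

Drainage path length: H_d = H = 9.2 m (single drainage).
T_v = c_v·t/H_d² = 5.1×1.7/9.2² = 0.10243.
T_v = 0.10243 corresponds to the U ≤ 60% branch:
U = √(4T_v/π) = 0.3611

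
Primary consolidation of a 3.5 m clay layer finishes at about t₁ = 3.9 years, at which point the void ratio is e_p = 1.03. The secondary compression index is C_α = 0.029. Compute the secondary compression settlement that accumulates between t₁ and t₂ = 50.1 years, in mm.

Secondary compression: S_s = C_α·H/(1+e_p)·log₁₀(t₂/t₁)
S_s = 0.029×3.5/(1+1.03)×log₁₀(50.1/3.9)
    = 0.05 × 1.109 = 0.05544 m

S_s ≈ 55.4 mm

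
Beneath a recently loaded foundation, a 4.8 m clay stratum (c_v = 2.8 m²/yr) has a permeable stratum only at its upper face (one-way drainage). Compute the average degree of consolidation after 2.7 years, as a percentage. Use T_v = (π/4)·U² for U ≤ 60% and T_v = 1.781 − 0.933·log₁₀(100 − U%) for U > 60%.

Drainage path length: H_d = H = 4.8 m (single drainage).
T_v = c_v·t/H_d² = 2.8×2.7/4.8² = 0.32812.
T_v = 0.32812 corresponds to the U > 60% branch:
U = 1 − 10^((1.781 − T_v)/0.933)/100 = 0.6392

U ≈ 63.9 %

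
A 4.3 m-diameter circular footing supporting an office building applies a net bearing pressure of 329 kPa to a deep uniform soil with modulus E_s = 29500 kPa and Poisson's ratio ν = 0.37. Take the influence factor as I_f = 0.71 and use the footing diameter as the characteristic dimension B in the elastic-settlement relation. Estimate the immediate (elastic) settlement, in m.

Immediate (elastic) settlement: S_e = q·B·(1−ν²)/E_s · I_f.
S_e = 329 × 4.3 × (1 − 0.37²) / 29500 × 0.71
    = 329 × 4.3 × 0.8631 / 29500 × 0.71
    = 0.02939 m

S_e ≈ 0.0294 m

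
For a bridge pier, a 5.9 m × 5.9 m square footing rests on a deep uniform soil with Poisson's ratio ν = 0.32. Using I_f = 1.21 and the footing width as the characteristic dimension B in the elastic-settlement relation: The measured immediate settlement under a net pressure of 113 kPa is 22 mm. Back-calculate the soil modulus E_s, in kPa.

S_e = q·B·(1−ν²)/E_s · I_f  ⇒  E_s = q·B·(1−ν²)·I_f / S_e.
E_s = 113 × 5.9 × 0.8976 × 1.21 / 0.022 = 32910 kPa

E_s ≈ 32900 kPa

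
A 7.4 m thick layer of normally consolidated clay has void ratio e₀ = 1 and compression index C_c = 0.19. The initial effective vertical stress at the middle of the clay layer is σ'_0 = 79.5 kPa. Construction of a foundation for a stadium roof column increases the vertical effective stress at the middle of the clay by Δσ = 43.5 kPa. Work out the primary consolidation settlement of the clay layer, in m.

Final effective stress: σ'_f = σ'_0 + Δσ = 79.5 + 43.5 = 123 kPa.
Normally consolidated clay, so the full stress increment lies on the virgin compression line:
S_c = C_c·H/(1+e₀)·log₁₀(σ'_f/σ'_0) = 0.19×7.4/(1+1)×log₁₀(123/79.5)
    = 0.703 × 0.18954 = 0.1332 m

S_c ≈ 0.133 m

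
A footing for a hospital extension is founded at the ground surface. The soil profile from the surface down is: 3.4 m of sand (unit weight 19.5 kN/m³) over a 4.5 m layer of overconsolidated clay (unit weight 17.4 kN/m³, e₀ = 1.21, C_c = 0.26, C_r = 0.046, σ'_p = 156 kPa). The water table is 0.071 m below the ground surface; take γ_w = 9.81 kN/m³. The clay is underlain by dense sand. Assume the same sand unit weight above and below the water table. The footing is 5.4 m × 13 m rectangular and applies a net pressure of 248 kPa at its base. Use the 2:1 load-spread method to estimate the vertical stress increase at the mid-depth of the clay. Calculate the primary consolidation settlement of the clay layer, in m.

Mid-depth of clay below the ground surface: z = 3.4 + 4.5/2 = 5.65 m.
Total vertical stress at mid-clay: σ_v = 19.5×3.4 + 17.4×2.25 = 105.45 kPa.
Pore pressure: u = 9.81×(5.65 − 0.071) = 54.73 kPa.
Initial effective stress: σ'_0 = σ_v − u = 105.45 − 54.73 = 50.72 kPa.
Stress increase at mid-clay by the 2:1 spreading method:
Δσ = qBL/((B+z)(L+z)) = 248×5.4×13/((5.4+5.65)(13+5.65)) = 84.479 kPa
Final effective stress: σ'_f = 50.72 + 84.479 = 135.2 kPa.
σ'_f = 135.2 ≤ σ'_p = 156 kPa, so the clay remains overconsolidated and only the recompression index applies:
S_c = C_r·H/(1+e₀)·log₁₀(σ'_f/σ'_0) = 0.046×4.5/2.21×log₁₀(135.2/50.72)
    = 0.093665 × 0.4258 = 0.03988 m

S_c ≈ 0.0399 m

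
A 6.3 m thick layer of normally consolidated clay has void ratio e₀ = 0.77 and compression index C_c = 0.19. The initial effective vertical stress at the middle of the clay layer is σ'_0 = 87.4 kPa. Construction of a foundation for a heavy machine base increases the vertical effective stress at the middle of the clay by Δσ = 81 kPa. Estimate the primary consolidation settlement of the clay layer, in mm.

S_c ≈ 193 mm

Final effective stress: σ'_f = σ'_0 + Δσ = 87.4 + 81 = 168.4 kPa.
Normally consolidated clay, so the full stress increment lies on the virgin compression line:
S_c = C_c·H/(1+e₀)·log₁₀(σ'_f/σ'_0) = 0.19×6.3/(1+0.77)×log₁₀(168.4/87.4)
    = 0.67627 × 0.28483 = 0.1926 m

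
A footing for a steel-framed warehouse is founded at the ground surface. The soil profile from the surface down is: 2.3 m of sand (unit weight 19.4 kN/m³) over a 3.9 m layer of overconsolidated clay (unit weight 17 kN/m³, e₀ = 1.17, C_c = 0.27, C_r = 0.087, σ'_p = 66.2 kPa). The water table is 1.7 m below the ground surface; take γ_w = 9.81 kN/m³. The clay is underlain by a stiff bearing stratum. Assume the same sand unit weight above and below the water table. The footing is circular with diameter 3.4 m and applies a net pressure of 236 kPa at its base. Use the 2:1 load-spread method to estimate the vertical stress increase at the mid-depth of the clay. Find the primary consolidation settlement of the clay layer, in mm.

Mid-depth of clay below the ground surface: z = 2.3 + 3.9/2 = 4.25 m.
Total vertical stress at mid-clay: σ_v = 19.4×2.3 + 17×1.95 = 77.77 kPa.
Pore pressure: u = 9.81×(4.25 − 1.7) = 25.015 kPa.
Initial effective stress: σ'_0 = σ_v − u = 77.77 − 25.015 = 52.755 kPa.
Stress increase at mid-clay by the 2:1 spreading method:
Δσ ≈ qD²/(D+z)² = 236×3.4²/(3.4+4.25)² = 46.617 kPa
Final effective stress: σ'_f = 52.755 + 46.617 = 99.372 kPa.
σ'_f = 99.372 > σ'_p = 66.2 kPa, so the stress path crosses the preconsolidation pressure — recompression up to σ'_p, then virgin compression beyond:
S_c = H/(1+e₀)·[C_r·log₁₀(σ'_p/σ'_0) + C_c·log₁₀(σ'_f/σ'_p)]
    = 3.9/2.17 × [0.087×log₁₀(66.2/52.755) + 0.27×log₁₀(99.372/66.2)]
    = 1.7972 × [0.0085777 + 0.04763] = 0.101 m

S_c ≈ 101 mm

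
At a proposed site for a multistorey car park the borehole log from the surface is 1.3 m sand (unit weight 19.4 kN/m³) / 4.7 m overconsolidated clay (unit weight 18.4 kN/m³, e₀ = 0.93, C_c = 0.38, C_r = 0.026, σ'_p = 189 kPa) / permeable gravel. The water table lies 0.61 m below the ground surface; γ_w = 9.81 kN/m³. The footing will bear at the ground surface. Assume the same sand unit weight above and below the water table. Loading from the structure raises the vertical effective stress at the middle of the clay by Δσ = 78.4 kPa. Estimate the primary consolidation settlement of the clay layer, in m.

Mid-depth of clay below the ground surface: z = 1.3 + 4.7/2 = 3.65 m.
Total vertical stress at mid-clay: σ_v = 19.4×1.3 + 18.4×2.35 = 68.46 kPa.
Pore pressure: u = 9.81×(3.65 − 0.61) = 29.822 kPa.
Initial effective stress: σ'_0 = σ_v − u = 68.46 − 29.822 = 38.638 kPa.
Final effective stress: σ'_f = 38.638 + 78.4 = 117.04 kPa.
σ'_f = 117.04 ≤ σ'_p = 189 kPa, so the clay remains overconsolidated and only the recompression index applies:
S_c = C_r·H/(1+e₀)·log₁₀(σ'_f/σ'_0) = 0.026×4.7/1.93×log₁₀(117.04/38.638)
    = 0.063315 × 0.48132 = 0.03047 m

S_c ≈ 0.0305 m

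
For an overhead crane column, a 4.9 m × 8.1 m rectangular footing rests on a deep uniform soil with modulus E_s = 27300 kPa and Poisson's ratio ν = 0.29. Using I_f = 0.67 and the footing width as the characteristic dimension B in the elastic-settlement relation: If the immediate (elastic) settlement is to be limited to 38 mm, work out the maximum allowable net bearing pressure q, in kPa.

q ≈ 345 kPa

S_e = q·B·(1−ν²)/E_s · I_f  ⇒  q = S_e·E_s / (B·(1−ν²)·I_f).
q = 0.038 × 27300 / (4.9 × 0.9159 × 0.67) = 345 kPa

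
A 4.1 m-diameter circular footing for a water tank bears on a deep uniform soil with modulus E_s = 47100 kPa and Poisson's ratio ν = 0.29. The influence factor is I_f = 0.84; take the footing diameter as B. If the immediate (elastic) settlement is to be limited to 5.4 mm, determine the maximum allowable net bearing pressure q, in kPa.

S_e = q·B·(1−ν²)/E_s · I_f  ⇒  q = S_e·E_s / (B·(1−ν²)·I_f).
q = 0.0054 × 47100 / (4.1 × 0.9159 × 0.84) = 80.63 kPa

q ≈ 80.6 kPa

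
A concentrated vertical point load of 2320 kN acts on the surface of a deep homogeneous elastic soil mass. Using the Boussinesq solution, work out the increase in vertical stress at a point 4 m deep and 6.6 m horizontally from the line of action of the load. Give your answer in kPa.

Δσ_z ≈ 2.59 kPa

Boussinesq vertical stress below a point load on an elastic half-space:
Δσ_z = 3P/(2πz²) · [1 + (r/z)²]^(−5/2)
r/z = 6.6/4 = 1.65; [1+(r/z)²]^(−5/2) = 0.037404.
Δσ_z = 3×2320/(2π×4²) × 0.037404 = 69.232 × 0.037404 = 2.59 kPa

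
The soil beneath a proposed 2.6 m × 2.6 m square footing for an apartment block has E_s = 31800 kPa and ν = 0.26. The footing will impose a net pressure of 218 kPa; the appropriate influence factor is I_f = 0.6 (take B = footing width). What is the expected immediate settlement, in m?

Immediate (elastic) settlement: S_e = q·B·(1−ν²)/E_s · I_f.
S_e = 218 × 2.6 × (1 − 0.26²) / 31800 × 0.6
    = 218 × 2.6 × 0.9324 / 31800 × 0.6
    = 0.009971 m

S_e ≈ 0.00997 m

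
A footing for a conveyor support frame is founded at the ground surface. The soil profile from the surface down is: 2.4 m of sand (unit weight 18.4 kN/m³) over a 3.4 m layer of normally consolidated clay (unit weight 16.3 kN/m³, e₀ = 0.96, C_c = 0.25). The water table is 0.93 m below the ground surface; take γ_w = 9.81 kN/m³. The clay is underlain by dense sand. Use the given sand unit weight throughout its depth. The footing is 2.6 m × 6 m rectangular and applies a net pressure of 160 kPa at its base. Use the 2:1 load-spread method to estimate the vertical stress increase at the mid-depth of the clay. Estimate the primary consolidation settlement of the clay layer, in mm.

Mid-depth of clay below the ground surface: z = 2.4 + 3.4/2 = 4.1 m.
Total vertical stress at mid-clay: σ_v = 18.4×2.4 + 16.3×1.7 = 71.87 kPa.
Pore pressure: u = 9.81×(4.1 − 0.93) = 31.098 kPa.
Initial effective stress: σ'_0 = σ_v − u = 71.87 − 31.098 = 40.772 kPa.
Stress increase at mid-clay by the 2:1 spreading method:
Δσ = qBL/((B+z)(L+z)) = 160×2.6×6/((2.6+4.1)(6+4.1)) = 36.885 kPa
Final effective stress: σ'_f = σ'_0 + Δσ = 40.772 + 36.885 = 77.657 kPa.
Normally consolidated clay, so the full stress increment lies on the virgin compression line:
S_c = C_c·H/(1+e₀)·log₁₀(σ'_f/σ'_0) = 0.25×3.4/(1+0.96)×log₁₀(77.657/40.772)
    = 0.43367 × 0.27982 = 0.1213 m

S_c ≈ 121 mm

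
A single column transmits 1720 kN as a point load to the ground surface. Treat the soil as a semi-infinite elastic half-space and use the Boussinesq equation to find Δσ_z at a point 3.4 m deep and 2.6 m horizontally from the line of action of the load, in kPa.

Δσ_z ≈ 22.5 kPa

Boussinesq vertical stress below a point load on an elastic half-space:
Δσ_z = 3P/(2πz²) · [1 + (r/z)²]^(−5/2)
r/z = 2.6/3.4 = 0.76471; [1+(r/z)²]^(−5/2) = 0.31629.
Δσ_z = 3×1720/(2π×3.4²) × 0.31629 = 71.041 × 0.31629 = 22.47 kPa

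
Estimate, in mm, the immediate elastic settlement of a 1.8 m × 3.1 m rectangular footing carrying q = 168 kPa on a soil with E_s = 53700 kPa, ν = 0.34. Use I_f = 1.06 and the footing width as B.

S_e ≈ 5.28 mm

Immediate (elastic) settlement: S_e = q·B·(1−ν²)/E_s · I_f.
S_e = 168 × 1.8 × (1 − 0.34²) / 53700 × 1.06
    = 168 × 1.8 × 0.8844 / 53700 × 1.06
    = 0.005279 m = 5.279 mm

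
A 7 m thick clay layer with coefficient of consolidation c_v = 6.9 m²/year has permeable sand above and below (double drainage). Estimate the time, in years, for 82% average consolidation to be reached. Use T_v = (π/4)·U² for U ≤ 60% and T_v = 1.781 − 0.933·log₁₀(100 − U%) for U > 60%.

Drainage path length: H_d = H/2 = 3.5 m (double drainage).
U > 60%: T_v = 1.781 − 0.933·log₁₀(100 − 82) = 0.60983.
t = T_v·H_d²/c_v = 0.60983×3.5²/6.9 = 1.083 years.

t ≈ 1.08 years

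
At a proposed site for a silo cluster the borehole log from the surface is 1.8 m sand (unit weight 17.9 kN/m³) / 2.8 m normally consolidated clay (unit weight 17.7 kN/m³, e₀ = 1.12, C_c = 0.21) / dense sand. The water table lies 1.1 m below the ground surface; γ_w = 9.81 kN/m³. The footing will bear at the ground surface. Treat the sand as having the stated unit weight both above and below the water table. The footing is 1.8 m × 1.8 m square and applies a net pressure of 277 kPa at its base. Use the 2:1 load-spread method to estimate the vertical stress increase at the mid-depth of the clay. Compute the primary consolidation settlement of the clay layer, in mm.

Mid-depth of clay below the ground surface: z = 1.8 + 2.8/2 = 3.2 m.
Total vertical stress at mid-clay: σ_v = 17.9×1.8 + 17.7×1.4 = 57 kPa.
Pore pressure: u = 9.81×(3.2 − 1.1) = 20.601 kPa.
Initial effective stress: σ'_0 = σ_v − u = 57 − 20.601 = 36.399 kPa.
Stress increase at mid-clay by the 2:1 spreading method:
Δσ = qBL/((B+z)(L+z)) = 277×1.8×1.8/((1.8+3.2)(1.8+3.2)) = 35.899 kPa
Final effective stress: σ'_f = σ'_0 + Δσ = 36.399 + 35.899 = 72.298 kPa.
Normally consolidated clay, so the full stress increment lies on the virgin compression line:
S_c = C_c·H/(1+e₀)·log₁₀(σ'_f/σ'_0) = 0.21×2.8/(1+1.12)×log₁₀(72.298/36.399)
    = 0.27736 × 0.29804 = 0.08266 m

S_c ≈ 82.7 mm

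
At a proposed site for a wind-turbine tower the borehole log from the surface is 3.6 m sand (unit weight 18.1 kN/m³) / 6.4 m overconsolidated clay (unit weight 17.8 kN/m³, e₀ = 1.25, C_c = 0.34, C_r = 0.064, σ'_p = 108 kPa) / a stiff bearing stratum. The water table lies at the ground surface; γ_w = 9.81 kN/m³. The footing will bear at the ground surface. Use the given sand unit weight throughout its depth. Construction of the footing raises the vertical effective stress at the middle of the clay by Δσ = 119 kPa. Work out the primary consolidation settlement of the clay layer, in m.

Mid-depth of clay below the ground surface: z = 3.6 + 6.4/2 = 6.8 m.
Total vertical stress at mid-clay: σ_v = 18.1×3.6 + 17.8×3.2 = 122.12 kPa.
Pore pressure: u = 9.81×(6.8 − 0) = 66.708 kPa.
Initial effective stress: σ'_0 = σ_v − u = 122.12 − 66.708 = 55.412 kPa.
Final effective stress: σ'_f = 55.412 + 119 = 174.41 kPa.
σ'_f = 174.41 > σ'_p = 108 kPa, so the stress path crosses the preconsolidation pressure — recompression up to σ'_p, then virgin compression beyond:
S_c = H/(1+e₀)·[C_r·log₁₀(σ'_p/σ'_0) + C_c·log₁₀(σ'_f/σ'_p)]
    = 6.4/2.25 × [0.064×log₁₀(108/55.412) + 0.34×log₁₀(174.41/108)]
    = 2.8444 × [0.018548 + 0.07077] = 0.2541 m

S_c ≈ 0.254 m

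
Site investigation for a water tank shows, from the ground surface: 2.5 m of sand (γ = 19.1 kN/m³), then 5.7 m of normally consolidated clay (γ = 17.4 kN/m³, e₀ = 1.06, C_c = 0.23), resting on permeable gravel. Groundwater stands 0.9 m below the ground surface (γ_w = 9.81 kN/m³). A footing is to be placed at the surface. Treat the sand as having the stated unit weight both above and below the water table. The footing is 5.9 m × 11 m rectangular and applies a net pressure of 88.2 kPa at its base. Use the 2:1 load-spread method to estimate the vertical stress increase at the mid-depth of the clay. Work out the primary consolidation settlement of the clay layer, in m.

S_c ≈ 0.126 m

Mid-depth of clay below the ground surface: z = 2.5 + 5.7/2 = 5.35 m.
Total vertical stress at mid-clay: σ_v = 19.1×2.5 + 17.4×2.85 = 97.34 kPa.
Pore pressure: u = 9.81×(5.35 − 0.9) = 43.655 kPa.
Initial effective stress: σ'_0 = σ_v − u = 97.34 − 43.655 = 53.685 kPa.
Stress increase at mid-clay by the 2:1 spreading method:
Δσ = qBL/((B+z)(L+z)) = 88.2×5.9×11/((5.9+5.35)(11+5.35)) = 31.12 kPa
Final effective stress: σ'_f = σ'_0 + Δσ = 53.685 + 31.12 = 84.805 kPa.
Normally consolidated clay, so the full stress increment lies on the virgin compression line:
S_c = C_c·H/(1+e₀)·log₁₀(σ'_f/σ'_0) = 0.23×5.7/(1+1.06)×log₁₀(84.805/53.685)
    = 0.63641 × 0.19857 = 0.1264 m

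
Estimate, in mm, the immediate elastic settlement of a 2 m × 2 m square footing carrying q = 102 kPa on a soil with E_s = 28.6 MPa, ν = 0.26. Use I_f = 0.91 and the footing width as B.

S_e ≈ 6.05 mm

Immediate (elastic) settlement: S_e = q·B·(1−ν²)/E_s · I_f.
E_s = 28.6 MPa = 28600 kPa.
S_e = 102 × 2 × (1 − 0.26²) / 28600 × 0.91
    = 102 × 2 × 0.9324 / 28600 × 0.91
    = 0.006052 m = 6.052 mm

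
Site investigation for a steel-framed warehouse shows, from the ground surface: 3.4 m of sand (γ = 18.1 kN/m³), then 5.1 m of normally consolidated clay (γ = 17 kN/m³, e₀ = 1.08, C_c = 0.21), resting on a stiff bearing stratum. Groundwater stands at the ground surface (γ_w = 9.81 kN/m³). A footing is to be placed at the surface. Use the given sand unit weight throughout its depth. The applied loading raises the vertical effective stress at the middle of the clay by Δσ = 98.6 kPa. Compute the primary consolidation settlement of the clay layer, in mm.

S_c ≈ 254 mm

Mid-depth of clay below the ground surface: z = 3.4 + 5.1/2 = 5.95 m.
Total vertical stress at mid-clay: σ_v = 18.1×3.4 + 17×2.55 = 104.89 kPa.
Pore pressure: u = 9.81×(5.95 − 0) = 58.37 kPa.
Initial effective stress: σ'_0 = σ_v − u = 104.89 − 58.37 = 46.52 kPa.
Final effective stress: σ'_f = σ'_0 + Δσ = 46.52 + 98.6 = 145.12 kPa.
Normally consolidated clay, so the full stress increment lies on the virgin compression line:
S_c = C_c·H/(1+e₀)·log₁₀(σ'_f/σ'_0) = 0.21×5.1/(1+1.08)×log₁₀(145.12/46.52)
    = 0.5149 × 0.49409 = 0.2544 m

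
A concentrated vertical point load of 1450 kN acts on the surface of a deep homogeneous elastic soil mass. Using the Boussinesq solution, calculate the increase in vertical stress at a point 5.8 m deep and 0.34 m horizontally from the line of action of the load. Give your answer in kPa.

Boussinesq vertical stress below a point load on an elastic half-space:
Δσ_z = 3P/(2πz²) · [1 + (r/z)²]^(−5/2)
r/z = 0.34/5.8 = 0.058621; [1+(r/z)²]^(−5/2) = 0.99146.
Δσ_z = 3×1450/(2π×5.8²) × 0.99146 = 20.58 × 0.99146 = 20.4 kPa

Δσ_z ≈ 20.4 kPa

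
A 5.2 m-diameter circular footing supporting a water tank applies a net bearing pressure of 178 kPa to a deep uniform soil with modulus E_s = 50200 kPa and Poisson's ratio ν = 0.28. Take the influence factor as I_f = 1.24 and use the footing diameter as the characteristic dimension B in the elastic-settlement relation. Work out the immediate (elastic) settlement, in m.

Immediate (elastic) settlement: S_e = q·B·(1−ν²)/E_s · I_f.
S_e = 178 × 5.2 × (1 − 0.28²) / 50200 × 1.24
    = 178 × 5.2 × 0.9216 / 50200 × 1.24
    = 0.02107 m

S_e ≈ 0.0211 m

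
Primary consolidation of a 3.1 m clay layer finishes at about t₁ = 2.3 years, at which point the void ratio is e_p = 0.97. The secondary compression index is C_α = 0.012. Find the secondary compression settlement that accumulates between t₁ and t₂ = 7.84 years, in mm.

Secondary compression: S_s = C_α·H/(1+e_p)·log₁₀(t₂/t₁)
S_s = 0.012×3.1/(1+0.97)×log₁₀(7.84/2.3)
    = 0.01888 × 0.5326 = 0.01006 m

S_s ≈ 10.1 mm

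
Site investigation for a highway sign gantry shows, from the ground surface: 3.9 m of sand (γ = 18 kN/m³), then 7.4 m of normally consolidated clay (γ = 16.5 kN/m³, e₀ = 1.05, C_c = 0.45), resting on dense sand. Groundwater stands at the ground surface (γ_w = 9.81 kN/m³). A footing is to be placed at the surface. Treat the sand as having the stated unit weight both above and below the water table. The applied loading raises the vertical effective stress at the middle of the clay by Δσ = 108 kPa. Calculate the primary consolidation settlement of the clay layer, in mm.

S_c ≈ 752 mm

Mid-depth of clay below the ground surface: z = 3.9 + 7.4/2 = 7.6 m.
Total vertical stress at mid-clay: σ_v = 18×3.9 + 16.5×3.7 = 131.25 kPa.
Pore pressure: u = 9.81×(7.6 − 0) = 74.556 kPa.
Initial effective stress: σ'_0 = σ_v − u = 131.25 − 74.556 = 56.694 kPa.
Final effective stress: σ'_f = σ'_0 + Δσ = 56.694 + 108 = 164.69 kPa.
Normally consolidated clay, so the full stress increment lies on the virgin compression line:
S_c = C_c·H/(1+e₀)·log₁₀(σ'_f/σ'_0) = 0.45×7.4/(1+1.05)×log₁₀(164.69/56.694)
    = 1.6244 × 0.46313 = 0.7523 m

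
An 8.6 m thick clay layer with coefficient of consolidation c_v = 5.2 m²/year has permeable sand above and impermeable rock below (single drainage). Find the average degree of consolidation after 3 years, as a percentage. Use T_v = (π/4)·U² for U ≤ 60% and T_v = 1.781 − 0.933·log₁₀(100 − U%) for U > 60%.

Drainage path length: H_d = H = 8.6 m (single drainage).
T_v = c_v·t/H_d² = 5.2×3/8.6² = 0.21092.
T_v = 0.21092 corresponds to the U ≤ 60% branch:
U = √(4T_v/π) = 0.5182

U ≈ 51.8 %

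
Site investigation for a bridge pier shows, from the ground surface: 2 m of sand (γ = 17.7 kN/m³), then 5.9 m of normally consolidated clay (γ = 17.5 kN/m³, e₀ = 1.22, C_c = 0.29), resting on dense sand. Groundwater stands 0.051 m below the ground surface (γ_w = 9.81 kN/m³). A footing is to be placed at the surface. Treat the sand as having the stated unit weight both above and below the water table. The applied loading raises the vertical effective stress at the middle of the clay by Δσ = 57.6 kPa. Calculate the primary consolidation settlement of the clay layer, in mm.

Mid-depth of clay below the ground surface: z = 2 + 5.9/2 = 4.95 m.
Total vertical stress at mid-clay: σ_v = 17.7×2 + 17.5×2.95 = 87.025 kPa.
Pore pressure: u = 9.81×(4.95 − 0.051) = 48.059 kPa.
Initial effective stress: σ'_0 = σ_v − u = 87.025 − 48.059 = 38.966 kPa.
Final effective stress: σ'_f = σ'_0 + Δσ = 38.966 + 57.6 = 96.566 kPa.
Normally consolidated clay, so the full stress increment lies on the virgin compression line:
S_c = C_c·H/(1+e₀)·log₁₀(σ'_f/σ'_0) = 0.29×5.9/(1+1.22)×log₁₀(96.566/38.966)
    = 0.77072 × 0.39414 = 0.3038 m

S_c ≈ 304 mm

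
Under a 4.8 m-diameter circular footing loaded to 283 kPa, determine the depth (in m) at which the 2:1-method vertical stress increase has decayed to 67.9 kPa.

z ≈ 5 m

2:1 spreading — at depth z the loaded area has grown by z in each plan dimension:
qD²/(D+z)² = Δσ_z ⇒ z = D(√(q/Δσ_z) − 1) = 4.8×(√(283/67.9) − 1) = 4.999 m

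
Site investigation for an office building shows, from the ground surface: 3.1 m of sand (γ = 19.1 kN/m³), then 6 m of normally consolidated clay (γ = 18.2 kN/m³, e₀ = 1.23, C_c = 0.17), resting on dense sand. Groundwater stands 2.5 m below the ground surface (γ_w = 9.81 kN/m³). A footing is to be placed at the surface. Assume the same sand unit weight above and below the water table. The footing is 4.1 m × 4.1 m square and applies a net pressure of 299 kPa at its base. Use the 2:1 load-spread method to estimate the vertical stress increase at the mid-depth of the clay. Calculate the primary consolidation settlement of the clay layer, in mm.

Mid-depth of clay below the ground surface: z = 3.1 + 6/2 = 6.1 m.
Total vertical stress at mid-clay: σ_v = 19.1×3.1 + 18.2×3 = 113.81 kPa.
Pore pressure: u = 9.81×(6.1 − 2.5) = 35.316 kPa.
Initial effective stress: σ'_0 = σ_v − u = 113.81 − 35.316 = 78.494 kPa.
Stress increase at mid-clay by the 2:1 spreading method:
Δσ = qBL/((B+z)(L+z)) = 299×4.1×4.1/((4.1+6.1)(4.1+6.1)) = 48.31 kPa
Final effective stress: σ'_f = σ'_0 + Δσ = 78.494 + 48.31 = 126.8 kPa.
Normally consolidated clay, so the full stress increment lies on the virgin compression line:
S_c = C_c·H/(1+e₀)·log₁₀(σ'_f/σ'_0) = 0.17×6/(1+1.23)×log₁₀(126.8/78.494)
    = 0.4574 × 0.20828 = 0.09527 m

S_c ≈ 95.3 mm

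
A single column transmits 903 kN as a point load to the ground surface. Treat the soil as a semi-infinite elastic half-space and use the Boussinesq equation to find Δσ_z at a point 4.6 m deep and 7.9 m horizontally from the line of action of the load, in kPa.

Δσ_z ≈ 0.657 kPa

Boussinesq vertical stress below a point load on an elastic half-space:
Δσ_z = 3P/(2πz²) · [1 + (r/z)²]^(−5/2)
r/z = 7.9/4.6 = 1.7174; [1+(r/z)²]^(−5/2) = 0.03226.
Δσ_z = 3×903/(2π×4.6²) × 0.03226 = 20.376 × 0.03226 = 0.6573 kPa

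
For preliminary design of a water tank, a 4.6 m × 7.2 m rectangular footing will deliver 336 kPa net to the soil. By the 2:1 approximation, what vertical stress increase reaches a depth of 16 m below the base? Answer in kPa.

By the 2:1 method the load spreads at 1 horizontal : 2 vertical, so at depth z the loaded area has grown by z in each plan dimension:
Δσ = qBL/((B+z)(L+z)) = 336×4.6×7.2/((4.6+16)(7.2+16)) = 23.285 kPa

Δσ_z ≈ 23.3 kPa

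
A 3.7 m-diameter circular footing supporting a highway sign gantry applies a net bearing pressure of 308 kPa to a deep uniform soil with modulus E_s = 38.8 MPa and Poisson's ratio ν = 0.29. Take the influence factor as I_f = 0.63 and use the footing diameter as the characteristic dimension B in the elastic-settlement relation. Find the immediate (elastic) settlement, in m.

S_e ≈ 0.0169 m

Immediate (elastic) settlement: S_e = q·B·(1−ν²)/E_s · I_f.
E_s = 38.8 MPa = 38800 kPa.
S_e = 308 × 3.7 × (1 − 0.29²) / 38800 × 0.63
    = 308 × 3.7 × 0.9159 / 38800 × 0.63
    = 0.01695 m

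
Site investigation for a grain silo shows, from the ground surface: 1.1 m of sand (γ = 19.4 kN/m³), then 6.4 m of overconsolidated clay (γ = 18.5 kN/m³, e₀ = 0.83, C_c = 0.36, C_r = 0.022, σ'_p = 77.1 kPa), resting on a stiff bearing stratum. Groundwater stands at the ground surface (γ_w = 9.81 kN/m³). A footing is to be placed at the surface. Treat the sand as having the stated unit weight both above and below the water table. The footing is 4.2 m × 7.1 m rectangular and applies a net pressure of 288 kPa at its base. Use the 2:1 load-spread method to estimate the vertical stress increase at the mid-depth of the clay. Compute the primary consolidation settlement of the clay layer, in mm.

Mid-depth of clay below the ground surface: z = 1.1 + 6.4/2 = 4.3 m.
Total vertical stress at mid-clay: σ_v = 19.4×1.1 + 18.5×3.2 = 80.54 kPa.
Pore pressure: u = 9.81×(4.3 − 0) = 42.183 kPa.
Initial effective stress: σ'_0 = σ_v − u = 80.54 − 42.183 = 38.357 kPa.
Stress increase at mid-clay by the 2:1 spreading method:
Δσ = qBL/((B+z)(L+z)) = 288×4.2×7.1/((4.2+4.3)(7.1+4.3)) = 88.629 kPa
Final effective stress: σ'_f = 38.357 + 88.629 = 126.99 kPa.
σ'_f = 126.99 > σ'_p = 77.1 kPa, so the stress path crosses the preconsolidation pressure — recompression up to σ'_p, then virgin compression beyond:
S_c = H/(1+e₀)·[C_r·log₁₀(σ'_p/σ'_0) + C_c·log₁₀(σ'_f/σ'_p)]
    = 6.4/1.83 × [0.022×log₁₀(77.1/38.357) + 0.36×log₁₀(126.99/77.1)]
    = 3.4973 × [0.0066706 + 0.078017] = 0.2962 m

S_c ≈ 296 mm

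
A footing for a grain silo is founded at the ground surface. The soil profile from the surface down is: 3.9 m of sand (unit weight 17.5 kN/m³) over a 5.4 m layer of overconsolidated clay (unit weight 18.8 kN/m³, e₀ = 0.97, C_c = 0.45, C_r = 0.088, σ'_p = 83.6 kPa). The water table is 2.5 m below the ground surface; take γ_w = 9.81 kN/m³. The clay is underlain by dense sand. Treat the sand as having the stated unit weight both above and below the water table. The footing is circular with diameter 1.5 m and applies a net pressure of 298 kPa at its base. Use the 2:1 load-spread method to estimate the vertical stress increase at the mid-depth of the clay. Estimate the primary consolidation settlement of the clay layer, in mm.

Mid-depth of clay below the ground surface: z = 3.9 + 5.4/2 = 6.6 m.
Total vertical stress at mid-clay: σ_v = 17.5×3.9 + 18.8×2.7 = 119.01 kPa.
Pore pressure: u = 9.81×(6.6 − 2.5) = 40.221 kPa.
Initial effective stress: σ'_0 = σ_v − u = 119.01 − 40.221 = 78.789 kPa.
Stress increase at mid-clay by the 2:1 spreading method:
Δσ ≈ qD²/(D+z)² = 298×1.5²/(1.5+6.6)² = 10.219 kPa
Final effective stress: σ'_f = 78.789 + 10.219 = 89.008 kPa.
σ'_f = 89.008 > σ'_p = 83.6 kPa, so the stress path crosses the preconsolidation pressure — recompression up to σ'_p, then virgin compression beyond:
S_c = H/(1+e₀)·[C_r·log₁₀(σ'_p/σ'_0) + C_c·log₁₀(σ'_f/σ'_p)]
    = 5.4/1.97 × [0.088×log₁₀(83.6/78.789) + 0.45×log₁₀(89.008/83.6)]
    = 2.7411 × [0.0022652 + 0.01225] = 0.03979 m

S_c ≈ 39.8 mm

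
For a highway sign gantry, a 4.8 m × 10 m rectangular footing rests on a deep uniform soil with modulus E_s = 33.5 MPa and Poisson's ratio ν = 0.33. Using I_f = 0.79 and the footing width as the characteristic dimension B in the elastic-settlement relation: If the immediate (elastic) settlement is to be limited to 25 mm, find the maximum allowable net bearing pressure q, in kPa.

q ≈ 248 kPa

E_s = 33.5 MPa = 33500 kPa.
S_e = q·B·(1−ν²)/E_s · I_f  ⇒  q = S_e·E_s / (B·(1−ν²)·I_f).
q = 0.025 × 33500 / (4.8 × 0.8911 × 0.79) = 247.9 kPa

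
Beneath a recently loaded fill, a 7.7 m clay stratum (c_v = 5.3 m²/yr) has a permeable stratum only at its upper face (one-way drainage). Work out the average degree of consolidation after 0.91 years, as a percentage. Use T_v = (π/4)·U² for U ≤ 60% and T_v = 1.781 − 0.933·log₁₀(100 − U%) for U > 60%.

Drainage path length: H_d = H = 7.7 m (single drainage).
T_v = c_v·t/H_d² = 5.3×0.91/7.7² = 0.081346.
T_v = 0.081346 corresponds to the U ≤ 60% branch:
U = √(4T_v/π) = 0.3218

U ≈ 32.2 %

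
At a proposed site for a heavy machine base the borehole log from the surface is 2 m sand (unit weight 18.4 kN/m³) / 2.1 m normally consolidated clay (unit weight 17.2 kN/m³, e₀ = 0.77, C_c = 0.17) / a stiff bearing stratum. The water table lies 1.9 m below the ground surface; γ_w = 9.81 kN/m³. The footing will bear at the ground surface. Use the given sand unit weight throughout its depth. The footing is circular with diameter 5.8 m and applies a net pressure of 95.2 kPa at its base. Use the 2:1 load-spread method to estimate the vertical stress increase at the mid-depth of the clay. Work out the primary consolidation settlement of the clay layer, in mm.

Mid-depth of clay below the ground surface: z = 2 + 2.1/2 = 3.05 m.
Total vertical stress at mid-clay: σ_v = 18.4×2 + 17.2×1.05 = 54.86 kPa.
Pore pressure: u = 9.81×(3.05 − 1.9) = 11.281 kPa.
Initial effective stress: σ'_0 = σ_v − u = 54.86 − 11.281 = 43.579 kPa.
Stress increase at mid-clay by the 2:1 spreading method:
Δσ ≈ qD²/(D+z)² = 95.2×5.8²/(5.8+3.05)² = 40.889 kPa
Final effective stress: σ'_f = σ'_0 + Δσ = 43.579 + 40.889 = 84.468 kPa.
Normally consolidated clay, so the full stress increment lies on the virgin compression line:
S_c = C_c·H/(1+e₀)·log₁₀(σ'_f/σ'_0) = 0.17×2.1/(1+0.77)×log₁₀(84.468/43.579)
    = 0.20169 × 0.28741 = 0.05797 m

S_c ≈ 58 mm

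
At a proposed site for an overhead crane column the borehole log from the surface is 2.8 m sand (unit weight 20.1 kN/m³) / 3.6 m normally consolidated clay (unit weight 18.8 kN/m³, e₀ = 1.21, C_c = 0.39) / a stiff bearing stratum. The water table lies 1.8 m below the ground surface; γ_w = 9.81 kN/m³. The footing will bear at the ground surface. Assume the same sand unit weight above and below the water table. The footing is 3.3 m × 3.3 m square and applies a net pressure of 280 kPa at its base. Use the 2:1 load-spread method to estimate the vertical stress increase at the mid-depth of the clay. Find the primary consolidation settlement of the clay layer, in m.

Mid-depth of clay below the ground surface: z = 2.8 + 3.6/2 = 4.6 m.
Total vertical stress at mid-clay: σ_v = 20.1×2.8 + 18.8×1.8 = 90.12 kPa.
Pore pressure: u = 9.81×(4.6 − 1.8) = 27.468 kPa.
Initial effective stress: σ'_0 = σ_v − u = 90.12 − 27.468 = 62.652 kPa.
Stress increase at mid-clay by the 2:1 spreading method:
Δσ = qBL/((B+z)(L+z)) = 280×3.3×3.3/((3.3+4.6)(3.3+4.6)) = 48.858 kPa
Final effective stress: σ'_f = σ'_0 + Δσ = 62.652 + 48.858 = 111.51 kPa.
Normally consolidated clay, so the full stress increment lies on the virgin compression line:
S_c = C_c·H/(1+e₀)·log₁₀(σ'_f/σ'_0) = 0.39×3.6/(1+1.21)×log₁₀(111.51/62.652)
    = 0.63529 × 0.25038 = 0.1591 m

S_c ≈ 0.159 m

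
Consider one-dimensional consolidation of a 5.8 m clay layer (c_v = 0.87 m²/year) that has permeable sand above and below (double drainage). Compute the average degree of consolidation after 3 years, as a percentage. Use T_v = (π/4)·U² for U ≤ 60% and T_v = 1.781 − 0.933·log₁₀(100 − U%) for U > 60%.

U ≈ 62.3 %

Drainage path length: H_d = H/2 = 2.9 m (double drainage).
T_v = c_v·t/H_d² = 0.87×3/2.9² = 0.31034.
T_v = 0.31034 corresponds to the U > 60% branch:
U = 1 − 10^((1.781 − T_v)/0.933)/100 = 0.6231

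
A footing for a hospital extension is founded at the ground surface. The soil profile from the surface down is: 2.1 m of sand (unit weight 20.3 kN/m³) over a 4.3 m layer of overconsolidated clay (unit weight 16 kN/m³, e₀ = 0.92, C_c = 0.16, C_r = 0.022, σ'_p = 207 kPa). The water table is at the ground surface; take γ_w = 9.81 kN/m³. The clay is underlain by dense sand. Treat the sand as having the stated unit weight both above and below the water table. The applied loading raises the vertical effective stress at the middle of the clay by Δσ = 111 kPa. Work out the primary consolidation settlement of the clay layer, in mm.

S_c ≈ 30.4 mm

Mid-depth of clay below the ground surface: z = 2.1 + 4.3/2 = 4.25 m.
Total vertical stress at mid-clay: σ_v = 20.3×2.1 + 16×2.15 = 77.03 kPa.
Pore pressure: u = 9.81×(4.25 − 0) = 41.693 kPa.
Initial effective stress: σ'_0 = σ_v − u = 77.03 − 41.693 = 35.337 kPa.
Final effective stress: σ'_f = 35.337 + 111 = 146.34 kPa.
σ'_f = 146.34 ≤ σ'_p = 207 kPa, so the clay remains overconsolidated and only the recompression index applies:
S_c = C_r·H/(1+e₀)·log₁₀(σ'_f/σ'_0) = 0.022×4.3/1.92×log₁₀(146.34/35.337)
    = 0.049271 × 0.61713 = 0.03041 m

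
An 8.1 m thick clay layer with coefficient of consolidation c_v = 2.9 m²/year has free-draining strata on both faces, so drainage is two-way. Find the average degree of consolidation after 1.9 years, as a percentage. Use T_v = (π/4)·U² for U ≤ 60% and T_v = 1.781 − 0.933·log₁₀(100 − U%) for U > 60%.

Drainage path length: H_d = H/2 = 4.05 m (double drainage).
T_v = c_v·t/H_d² = 2.9×1.9/4.05² = 0.33592.
T_v = 0.33592 corresponds to the U > 60% branch:
U = 1 − 10^((1.781 − T_v)/0.933)/100 = 0.6461

U ≈ 64.6 %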